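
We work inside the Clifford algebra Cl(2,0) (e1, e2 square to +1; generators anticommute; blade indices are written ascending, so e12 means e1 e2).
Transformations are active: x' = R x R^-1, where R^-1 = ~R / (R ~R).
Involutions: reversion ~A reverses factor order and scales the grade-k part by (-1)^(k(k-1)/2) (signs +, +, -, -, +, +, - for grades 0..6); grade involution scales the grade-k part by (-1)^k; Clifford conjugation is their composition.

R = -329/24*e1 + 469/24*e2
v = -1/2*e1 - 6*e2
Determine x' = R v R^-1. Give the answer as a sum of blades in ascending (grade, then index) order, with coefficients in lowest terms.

~R = -329/24*e1 + 469/24*e2, and R ~R = 164101/288, so R^-1 = ~R / (164101/288).
R v = -5299/48 + 4417/48*e12
Answer: 19464/3349*e1 - 10531/6698*e2


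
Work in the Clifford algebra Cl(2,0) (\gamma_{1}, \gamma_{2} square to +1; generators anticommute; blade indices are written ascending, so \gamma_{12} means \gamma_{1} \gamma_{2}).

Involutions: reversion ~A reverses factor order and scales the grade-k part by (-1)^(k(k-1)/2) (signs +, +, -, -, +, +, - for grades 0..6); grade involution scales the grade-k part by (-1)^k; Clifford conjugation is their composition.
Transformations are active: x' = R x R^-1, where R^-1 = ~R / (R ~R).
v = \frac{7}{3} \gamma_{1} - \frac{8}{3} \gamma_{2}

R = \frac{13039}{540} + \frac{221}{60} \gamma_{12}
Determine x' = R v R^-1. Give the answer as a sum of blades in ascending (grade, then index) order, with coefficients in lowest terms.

~R = \frac{13039}{540} - \frac{221}{60} \gamma_{12}, and R ~R = \frac{86985821}{145800}, so R^-1 = ~R / (\frac{86985821}{145800}).
R v = \frac{75361}{1620} \gamma_{1} - \frac{23647}{324} \gamma_{2}
Answer: \frac{7652}{5343} \gamma_{1} - \frac{17317}{5343} \gamma_{2}


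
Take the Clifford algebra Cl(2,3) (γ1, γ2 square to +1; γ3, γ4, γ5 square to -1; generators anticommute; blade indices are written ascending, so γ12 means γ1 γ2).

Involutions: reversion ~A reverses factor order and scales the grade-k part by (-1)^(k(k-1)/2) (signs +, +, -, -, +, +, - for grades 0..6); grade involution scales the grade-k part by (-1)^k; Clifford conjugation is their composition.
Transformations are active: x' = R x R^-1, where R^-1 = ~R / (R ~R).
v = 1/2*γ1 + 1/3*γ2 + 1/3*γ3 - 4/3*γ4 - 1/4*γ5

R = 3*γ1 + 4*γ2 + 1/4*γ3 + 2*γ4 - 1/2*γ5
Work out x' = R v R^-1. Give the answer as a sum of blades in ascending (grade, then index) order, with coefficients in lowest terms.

~R = 3*γ1 + 4*γ2 + 1/4*γ3 + 2*γ4 - 1/2*γ5, and R ~R = 331/16, so R^-1 = ~R / (331/16).
R v = 127/24 - γ12 + 7/8*γ13 - 5*γ14 - 1/2*γ15 + 5/4*γ23 - 6*γ24 - 5/6*γ25 - γ34 + 5/48*γ35 - 7/6*γ45
Answer: 685/662*γ1 + 567/331*γ2 - 68/331*γ3 + 780/331*γ4 - 23/3972*γ5


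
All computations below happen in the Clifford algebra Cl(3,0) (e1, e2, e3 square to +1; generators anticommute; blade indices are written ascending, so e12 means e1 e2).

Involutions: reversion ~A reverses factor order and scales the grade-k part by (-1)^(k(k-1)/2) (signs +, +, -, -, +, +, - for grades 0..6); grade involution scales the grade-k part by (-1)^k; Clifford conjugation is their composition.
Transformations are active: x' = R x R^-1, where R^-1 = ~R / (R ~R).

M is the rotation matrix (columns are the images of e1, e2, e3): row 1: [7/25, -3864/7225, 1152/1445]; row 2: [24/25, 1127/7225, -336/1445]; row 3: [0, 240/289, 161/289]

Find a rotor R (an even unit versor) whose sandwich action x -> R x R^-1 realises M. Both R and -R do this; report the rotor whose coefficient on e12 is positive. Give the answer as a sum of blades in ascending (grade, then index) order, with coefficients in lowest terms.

Method: write R = a + b12*e12 + b13*e13 + b23*e23 with a^2 + b12^2 + b13^2 + b23^2 = 1 (so R^-1 = ~R). Expanding the columns R e_j ~R gives tr M = 4a^2 - 1 and, from the antisymmetric part, M21 - M12 = -4a*b12, M13 - M31 = 4a*b13, M32 - M23 = -4a*b23.
Here tr M = 287/289, so a^2 = (1 + tr M)/4 = 144/289 and a = ±12/17. Taking a = 12/17: M21 - M12 = 432/289, M13 - M31 = 1152/1445, M32 - M23 = 1536/1445, giving b12 = -9/17, b13 = 24/85, b23 = -32/85, i.e. R = 12/17 - 9/17*e12 + 24/85*e13 - 32/85*e23.
Its e12 coefficient is negative, so report the other preimage -R.
Answer: -12/17 + 9/17*e12 - 24/85*e13 + 32/85*e23. Key observation: the double cover Spin(3) -> SO(3) sends R and -R to the same matrix (trace 287/289 here), so the stated sign of the e12 coefficient is what selects one sheet.


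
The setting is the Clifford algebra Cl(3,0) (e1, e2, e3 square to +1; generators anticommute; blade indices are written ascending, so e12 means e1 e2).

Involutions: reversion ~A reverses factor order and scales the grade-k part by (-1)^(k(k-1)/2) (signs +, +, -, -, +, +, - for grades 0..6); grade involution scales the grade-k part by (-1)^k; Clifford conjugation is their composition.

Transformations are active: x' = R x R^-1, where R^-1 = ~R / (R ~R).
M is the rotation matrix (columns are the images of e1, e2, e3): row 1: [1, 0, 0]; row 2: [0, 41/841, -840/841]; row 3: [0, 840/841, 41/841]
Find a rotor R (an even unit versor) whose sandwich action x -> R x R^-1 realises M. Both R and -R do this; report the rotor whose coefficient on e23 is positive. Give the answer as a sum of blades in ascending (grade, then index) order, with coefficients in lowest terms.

Method: write R = a + b12*e12 + b13*e13 + b23*e23 with a^2 + b12^2 + b13^2 + b23^2 = 1 (so R^-1 = ~R). Expanding the columns R e_j ~R gives tr M = 4a^2 - 1 and, from the antisymmetric part, M21 - M12 = -4a*b12, M13 - M31 = 4a*b13, M32 - M23 = -4a*b23.
Here tr M = 923/841, so a^2 = (1 + tr M)/4 = 441/841 and a = ±21/29. Taking a = 21/29: M21 - M12 = 0, M13 - M31 = 0, M32 - M23 = 1680/841, giving b12 = 0, b13 = 0, b23 = -20/29, i.e. R = 21/29 - 20/29*e23.
Its e23 coefficient is negative, so report the other preimage -R.
Answer: -21/29 + 20/29*e23. Why the constraint matters: R and -R act identically through the sandwich — M has trace 923/841 either way — so only the sign condition on e23 picks one of the two preimages.


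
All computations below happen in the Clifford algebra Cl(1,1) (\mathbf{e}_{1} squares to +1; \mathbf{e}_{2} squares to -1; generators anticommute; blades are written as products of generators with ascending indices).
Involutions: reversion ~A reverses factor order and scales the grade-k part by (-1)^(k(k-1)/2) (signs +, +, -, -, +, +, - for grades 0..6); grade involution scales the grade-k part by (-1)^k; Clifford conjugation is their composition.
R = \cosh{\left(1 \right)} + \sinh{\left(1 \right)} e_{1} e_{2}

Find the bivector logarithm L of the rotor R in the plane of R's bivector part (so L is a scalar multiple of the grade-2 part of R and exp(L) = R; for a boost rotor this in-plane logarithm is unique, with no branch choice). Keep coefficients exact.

The scalar part of R is \cosh{\left(1 \right)}, giving the rapidity magnitude (cosh is even); the bivector part supplies orientation, its quotient by sinh of the rapidity is the plane, and L = rapidity * plane — unique in that plane, since flipping both signs leaves L unchanged.
Concretely: cosh(rapidity) = \cosh{\left(1 \right)} gives rapidity = ±1, and since rapidity/sinh(rapidity) is even the sign is immaterial: L = (rapidity/sinh(rapidity)) * <R>_2 = (\frac{1}{\sinh{\left(1 \right)}}) * <R>_2.
Answer: e_{1} e_{2}


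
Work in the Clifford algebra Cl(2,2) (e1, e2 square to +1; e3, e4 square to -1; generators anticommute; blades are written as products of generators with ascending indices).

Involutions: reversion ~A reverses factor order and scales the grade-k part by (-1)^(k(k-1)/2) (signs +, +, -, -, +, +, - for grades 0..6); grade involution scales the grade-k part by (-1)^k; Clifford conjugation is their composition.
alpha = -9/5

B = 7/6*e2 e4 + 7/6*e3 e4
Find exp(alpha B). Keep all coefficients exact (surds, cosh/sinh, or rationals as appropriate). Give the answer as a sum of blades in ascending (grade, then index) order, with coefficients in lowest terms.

B^2 term by term: the squares give (7/6)^2*(e2 e4)^2 + (7/6)^2*(e3 e4)^2 = 49/36*(+1) + 49/36*(-1) = 0 (each basis 2-blade squares to minus the product of its generators' squares); cross terms between blades sharing an index anticommute and cancel. So B^2 = 0.
B^2 = 0, and the exponential is exactly linear here: exp(alpha B) = 1 + alpha B (parabolic case).
Answer: 1 - 21/10*e2 e4 - 21/10*e3 e4


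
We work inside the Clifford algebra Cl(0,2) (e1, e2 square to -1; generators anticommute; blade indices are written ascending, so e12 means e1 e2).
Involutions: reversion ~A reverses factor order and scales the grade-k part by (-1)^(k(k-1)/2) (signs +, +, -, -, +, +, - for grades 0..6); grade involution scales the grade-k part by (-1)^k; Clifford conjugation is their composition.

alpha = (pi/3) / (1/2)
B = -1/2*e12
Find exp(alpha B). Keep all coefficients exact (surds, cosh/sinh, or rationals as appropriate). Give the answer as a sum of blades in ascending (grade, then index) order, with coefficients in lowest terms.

B^2 = (-1/2)^2*(e12)^2 = 1/4*(-1) = -1/4 (a basis 2-blade squares to minus the product of its generators' squares).
B^2 = -1/4 — B^2 < 0, so the exponential closes trigonometrically: l = 1/2, alpha*l = pi/3, so exp(alpha B) = cos(pi/3) + (sin(pi/3)/(1/2))*B = 1/2 + (sqrt(3))*B.
Answer: 1/2 - sqrt(3)/2*e12


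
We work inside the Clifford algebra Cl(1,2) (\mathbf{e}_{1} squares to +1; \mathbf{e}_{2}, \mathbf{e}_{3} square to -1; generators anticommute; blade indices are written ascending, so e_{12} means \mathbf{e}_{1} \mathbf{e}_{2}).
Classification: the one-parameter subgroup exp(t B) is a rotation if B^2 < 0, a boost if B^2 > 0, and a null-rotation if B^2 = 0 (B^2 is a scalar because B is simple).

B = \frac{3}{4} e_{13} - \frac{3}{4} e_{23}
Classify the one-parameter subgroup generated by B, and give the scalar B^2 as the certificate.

B^2 term by term: the squares give (\frac{3}{4})^2*(e_{13})^2 + (-\frac{3}{4})^2*(e_{23})^2 = \frac{9}{16}*(+1) + \frac{9}{16}*(-1) = 0 (each basis 2-blade squares to minus the product of its generators' squares); cross terms between blades sharing an index anticommute and cancel. So B^2 = 0.
Answer: null-rotation, certificate B^2 = 0. Note: conjugating B changes its blade decomposition but never the scalar B^2 = 0, whose sign settles the classification.


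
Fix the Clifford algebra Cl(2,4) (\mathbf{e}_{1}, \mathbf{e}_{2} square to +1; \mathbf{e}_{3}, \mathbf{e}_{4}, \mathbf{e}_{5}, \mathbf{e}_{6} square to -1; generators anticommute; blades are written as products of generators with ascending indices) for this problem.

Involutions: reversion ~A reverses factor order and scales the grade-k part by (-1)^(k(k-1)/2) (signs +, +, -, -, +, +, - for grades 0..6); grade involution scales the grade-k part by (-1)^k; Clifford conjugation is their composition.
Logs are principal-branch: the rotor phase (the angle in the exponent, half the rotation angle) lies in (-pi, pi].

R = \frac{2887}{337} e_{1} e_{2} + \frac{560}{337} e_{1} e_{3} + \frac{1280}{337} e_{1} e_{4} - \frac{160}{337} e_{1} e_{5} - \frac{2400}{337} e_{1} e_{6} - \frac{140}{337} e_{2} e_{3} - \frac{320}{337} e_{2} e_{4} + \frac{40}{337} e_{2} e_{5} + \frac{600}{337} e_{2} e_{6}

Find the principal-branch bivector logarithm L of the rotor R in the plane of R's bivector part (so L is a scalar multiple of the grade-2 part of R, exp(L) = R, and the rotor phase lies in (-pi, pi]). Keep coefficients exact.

The scalar part of R is 0, so the principal-branch rotor phase is pinned; divide the bivector part by its sine to get the unit plane — L is the phase times that plane.
Concretely: cos(phase) = 0 gives phase = ±\frac{\pi}{2}, and since phase/sin(phase) is even the sign is immaterial: L = (phase/sin(phase)) * <R>_2 = (\frac{\pi}{2}) * <R>_2.
Answer: \frac{2887 \pi}{674} e_{1} e_{2} + \frac{280 \pi}{337} e_{1} e_{3} + \frac{640 \pi}{337} e_{1} e_{4} - \frac{80 \pi}{337} e_{1} e_{5} - \frac{1200 \pi}{337} e_{1} e_{6} - \frac{70 \pi}{337} e_{2} e_{3} - \frac{160 \pi}{337} e_{2} e_{4} + \frac{20 \pi}{337} e_{2} e_{5} + \frac{300 \pi}{337} e_{2} e_{6}


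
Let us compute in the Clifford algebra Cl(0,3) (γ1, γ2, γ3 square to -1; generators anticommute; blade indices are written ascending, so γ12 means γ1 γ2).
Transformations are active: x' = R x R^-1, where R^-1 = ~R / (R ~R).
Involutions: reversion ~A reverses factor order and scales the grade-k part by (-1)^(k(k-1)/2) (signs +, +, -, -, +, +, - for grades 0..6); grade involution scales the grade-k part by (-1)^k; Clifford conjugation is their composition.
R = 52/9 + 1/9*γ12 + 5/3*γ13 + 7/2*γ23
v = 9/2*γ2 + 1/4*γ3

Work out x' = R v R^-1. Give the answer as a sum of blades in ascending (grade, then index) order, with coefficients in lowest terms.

~R = 52/9 - 1/9*γ12 - 5/3*γ13 - 7/2*γ23, and R ~R = 15689/324, so R^-1 = ~R / (15689/324).
R v = -11/12*γ1 + 201/8*γ2 + 619/36*γ3 - 269/36*γ123
Answer: -20379/15689*γ1 + 2175/1082*γ2 + 443/116*γ3


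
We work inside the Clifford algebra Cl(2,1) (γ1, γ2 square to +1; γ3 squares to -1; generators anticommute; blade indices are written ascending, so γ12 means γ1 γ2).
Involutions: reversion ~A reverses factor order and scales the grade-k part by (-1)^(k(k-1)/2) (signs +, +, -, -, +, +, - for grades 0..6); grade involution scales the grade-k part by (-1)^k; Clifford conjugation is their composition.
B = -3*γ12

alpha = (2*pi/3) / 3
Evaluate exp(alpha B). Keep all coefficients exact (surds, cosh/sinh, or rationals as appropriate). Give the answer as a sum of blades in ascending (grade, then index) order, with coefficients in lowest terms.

B^2 = (-3)^2*(γ12)^2 = 9*(-1) = -9 (a basis 2-blade squares to minus the product of its generators' squares).
B^2 = -9 — since the square is negative, the closed form is circular: l = 3, alpha*l = 2*pi/3, so exp(alpha B) = cos(2*pi/3) + (sin(2*pi/3)/3)*B = -1/2 + (sqrt(3)/6)*B.
Answer: -1/2 - sqrt(3)/2*γ12


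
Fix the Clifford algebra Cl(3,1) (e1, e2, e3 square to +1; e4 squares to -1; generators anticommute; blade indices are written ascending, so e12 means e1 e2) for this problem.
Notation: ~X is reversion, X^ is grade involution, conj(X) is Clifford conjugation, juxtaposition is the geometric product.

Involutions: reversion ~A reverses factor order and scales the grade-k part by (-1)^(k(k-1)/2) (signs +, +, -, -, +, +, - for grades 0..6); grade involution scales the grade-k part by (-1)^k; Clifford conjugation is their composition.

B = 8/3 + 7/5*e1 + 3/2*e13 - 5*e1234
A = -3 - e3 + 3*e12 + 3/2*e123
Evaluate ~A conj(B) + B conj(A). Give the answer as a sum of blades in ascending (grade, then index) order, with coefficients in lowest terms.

first term: -8 + 27/10*e1 - 39/20*e2 - 8/3*e3 - 15/2*e4 - 8*e12 + 31/10*e13 - 12/5*e23 - 15*e34 - 4*e123 + 5*e124 + 15*e1234
second term: -8 - 27/10*e1 - 39/20*e2 + 8/3*e3 - 15/2*e4 - 8*e12 - 31/10*e13 - 12/5*e23 - 15*e34 + 4*e123 + 5*e124 + 15*e1234
Answer: -16 - 39/10*e2 - 15*e4 - 16*e12 - 24/5*e23 - 30*e34 + 10*e124 + 30*e1234


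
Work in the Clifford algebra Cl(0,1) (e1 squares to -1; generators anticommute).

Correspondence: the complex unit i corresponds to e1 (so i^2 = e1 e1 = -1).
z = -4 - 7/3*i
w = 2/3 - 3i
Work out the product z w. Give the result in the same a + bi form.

In blades: z = -4 - 7/3*e1, w = 2/3 - 3*e1.
Distribute z over w term by term (generator squares from the signature, products reordered to ascending indices): (-4)*w = -8/3 + 12*e1; (-7/3*e1)*w = -7 - 14/9*e1.
Sum: -29/3 + 94/9*e1; translating back through the correspondence:
Answer: -29/3 + 94/9*i


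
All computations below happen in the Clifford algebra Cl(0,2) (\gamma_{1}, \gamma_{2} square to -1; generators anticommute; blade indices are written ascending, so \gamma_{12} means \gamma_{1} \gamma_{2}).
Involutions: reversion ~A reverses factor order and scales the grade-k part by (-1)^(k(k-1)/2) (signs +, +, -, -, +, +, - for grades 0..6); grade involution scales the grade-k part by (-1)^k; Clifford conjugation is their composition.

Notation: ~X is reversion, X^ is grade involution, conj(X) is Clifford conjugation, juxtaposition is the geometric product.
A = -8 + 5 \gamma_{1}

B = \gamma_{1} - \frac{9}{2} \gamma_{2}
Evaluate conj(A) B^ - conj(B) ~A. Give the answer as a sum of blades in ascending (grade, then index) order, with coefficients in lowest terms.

first term: -5 + 8 \gamma_{1} - 36 \gamma_{2} - \frac{45}{2} \gamma_{12}
second term: 5 + 8 \gamma_{1} - 36 \gamma_{2} - \frac{45}{2} \gamma_{12}
Answer: -10


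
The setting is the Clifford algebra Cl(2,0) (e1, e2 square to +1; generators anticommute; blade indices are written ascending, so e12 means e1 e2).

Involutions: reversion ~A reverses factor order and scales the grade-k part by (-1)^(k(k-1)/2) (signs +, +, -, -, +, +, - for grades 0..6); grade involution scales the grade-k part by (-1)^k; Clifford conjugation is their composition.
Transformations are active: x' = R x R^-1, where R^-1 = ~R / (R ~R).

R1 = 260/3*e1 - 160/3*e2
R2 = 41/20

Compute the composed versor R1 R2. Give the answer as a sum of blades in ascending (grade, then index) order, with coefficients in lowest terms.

Distribute over the terms of R2 (each basis-blade product reordered to ascending indices, repeated generators contracted through their squares):
R1 (41/20) = 533/3*e1 - 328/3*e2
Answer: 533/3*e1 - 328/3*e2


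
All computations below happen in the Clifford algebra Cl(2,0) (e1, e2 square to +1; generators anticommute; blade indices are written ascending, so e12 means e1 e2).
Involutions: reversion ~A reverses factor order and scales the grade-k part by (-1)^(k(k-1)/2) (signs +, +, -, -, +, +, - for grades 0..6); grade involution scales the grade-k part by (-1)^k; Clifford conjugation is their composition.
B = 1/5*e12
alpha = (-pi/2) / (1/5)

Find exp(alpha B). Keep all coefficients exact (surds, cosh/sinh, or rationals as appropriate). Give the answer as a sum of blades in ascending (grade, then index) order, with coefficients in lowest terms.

B^2 = (1/5)^2*(e12)^2 = 1/25*(-1) = -1/25 (a basis 2-blade squares to minus the product of its generators' squares).
B^2 = -1/25 — B^2 < 0, so the exponential closes trigonometrically: l = 1/5, alpha*l = -pi/2, so exp(alpha B) = cos(-pi/2) + (sin(-pi/2)/(1/5))*B = 0 + (-5)*B.
Answer: -e12


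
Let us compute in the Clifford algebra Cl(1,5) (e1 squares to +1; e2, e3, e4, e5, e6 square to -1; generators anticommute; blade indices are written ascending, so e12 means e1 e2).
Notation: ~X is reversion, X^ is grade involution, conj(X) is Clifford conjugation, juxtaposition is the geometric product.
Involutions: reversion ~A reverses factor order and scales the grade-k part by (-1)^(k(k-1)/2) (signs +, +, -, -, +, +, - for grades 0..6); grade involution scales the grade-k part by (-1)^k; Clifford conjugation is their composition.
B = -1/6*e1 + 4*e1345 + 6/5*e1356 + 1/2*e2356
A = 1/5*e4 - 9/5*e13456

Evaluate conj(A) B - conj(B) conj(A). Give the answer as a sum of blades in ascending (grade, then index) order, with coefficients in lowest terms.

first term: -54/25*e4 - 36/5*e6 - 1/30*e14 - 9/10*e124 + 4/5*e135 - 3/10*e3456 - 6/25*e13456 - 1/10*e23456
second term: -54/25*e4 - 36/5*e6 - 1/30*e14 + 9/10*e124 - 4/5*e135 + 3/10*e3456 - 6/25*e13456 - 1/10*e23456
Answer: -9/5*e124 + 8/5*e135 - 3/5*e3456


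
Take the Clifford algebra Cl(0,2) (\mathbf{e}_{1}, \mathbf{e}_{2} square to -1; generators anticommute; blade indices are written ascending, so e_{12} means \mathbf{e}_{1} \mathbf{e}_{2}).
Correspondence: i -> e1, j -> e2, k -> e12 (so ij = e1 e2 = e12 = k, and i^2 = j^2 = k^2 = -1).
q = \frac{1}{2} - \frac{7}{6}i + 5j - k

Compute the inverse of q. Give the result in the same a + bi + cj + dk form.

In blades: q = \frac{1}{2} - \frac{7}{6} e_{1} + 5 e_{2} - e_{12}.
With qbar = \frac{1}{2} + \frac{7}{6} e_{1} - 5 e_{2} + e_{12} (scalar fixed, mapped units negated), q qbar = \frac{497}{18} (the sum of squared coefficients), so q^-1 = qbar / (\frac{497}{18}) = \frac{9}{497} + \frac{3}{71} e_{1} - \frac{90}{497} e_{2} + \frac{18}{497} e_{12}; translating back:
Answer: \frac{9}{497} + \frac{3}{71}i - \frac{90}{497}j + \frac{18}{497}k


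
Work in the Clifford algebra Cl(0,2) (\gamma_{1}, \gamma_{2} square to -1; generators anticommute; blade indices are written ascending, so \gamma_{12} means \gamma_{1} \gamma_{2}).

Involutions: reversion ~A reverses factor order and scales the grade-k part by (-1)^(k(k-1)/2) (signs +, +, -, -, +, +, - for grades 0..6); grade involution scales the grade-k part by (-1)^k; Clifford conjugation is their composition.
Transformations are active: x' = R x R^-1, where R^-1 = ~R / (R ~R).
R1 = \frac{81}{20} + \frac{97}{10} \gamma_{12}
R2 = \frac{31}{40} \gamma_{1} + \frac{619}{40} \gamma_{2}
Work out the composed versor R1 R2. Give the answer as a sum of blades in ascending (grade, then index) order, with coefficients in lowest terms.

Distribute over the terms of R1 (each basis-blade product reordered to ascending indices, repeated generators contracted through their squares):
(\frac{81}{20}) R2 = \frac{2511}{800} \gamma_{1} + \frac{50139}{800} \gamma_{2}
(\frac{97}{10} \gamma_{12}) R2 = -\frac{60043}{400} \gamma_{1} + \frac{3007}{400} \gamma_{2}
Summing the partial products and collecting blades:
Answer: -\frac{4703}{32} \gamma_{1} + \frac{56153}{800} \gamma_{2}


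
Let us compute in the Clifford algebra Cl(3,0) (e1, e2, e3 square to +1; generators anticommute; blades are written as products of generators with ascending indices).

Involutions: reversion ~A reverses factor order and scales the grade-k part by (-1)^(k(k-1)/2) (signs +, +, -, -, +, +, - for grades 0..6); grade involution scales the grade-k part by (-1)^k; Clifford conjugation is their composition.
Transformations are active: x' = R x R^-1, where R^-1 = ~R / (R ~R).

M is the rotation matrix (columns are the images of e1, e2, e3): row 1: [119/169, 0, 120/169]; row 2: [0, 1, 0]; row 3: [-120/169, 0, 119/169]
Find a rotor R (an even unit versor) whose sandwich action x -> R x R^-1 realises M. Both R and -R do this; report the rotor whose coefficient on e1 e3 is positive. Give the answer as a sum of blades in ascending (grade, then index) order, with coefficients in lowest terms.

Method: write R = a + b12*e1 e2 + b13*e1 e3 + b23*e2 e3 with a^2 + b12^2 + b13^2 + b23^2 = 1 (so R^-1 = ~R). Expanding the columns R e_j ~R gives tr M = 4a^2 - 1 and, from the antisymmetric part, M21 - M12 = -4a*b12, M13 - M31 = 4a*b13, M32 - M23 = -4a*b23.
Here tr M = 407/169, so a^2 = (1 + tr M)/4 = 144/169 and a = ±12/13. Taking a = 12/13: M21 - M12 = 0, M13 - M31 = 240/169, M32 - M23 = 0, giving b12 = 0, b13 = 5/13, b23 = 0, i.e. R = 12/13 + 5/13*e1 e3.
Its e1 e3 coefficient is already positive.
Answer: 12/13 + 5/13*e1 e3. Recall the cover is two-to-one: with M of trace 407/169, both preimages act alike, and the stated e1 e3 sign chooses the sheet.


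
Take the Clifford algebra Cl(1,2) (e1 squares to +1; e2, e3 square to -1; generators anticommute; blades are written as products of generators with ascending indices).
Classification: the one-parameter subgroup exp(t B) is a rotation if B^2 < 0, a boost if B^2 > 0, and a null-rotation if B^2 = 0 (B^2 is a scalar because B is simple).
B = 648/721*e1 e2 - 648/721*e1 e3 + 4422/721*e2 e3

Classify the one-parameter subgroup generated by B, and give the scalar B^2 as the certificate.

B^2 term by term: the squares give (648/721)^2*(e1 e2)^2 + (-648/721)^2*(e1 e3)^2 + (4422/721)^2*(e2 e3)^2 = 419904/519841*(+1) + 419904/519841*(+1) + 19554084/519841*(-1) = -36 (each basis 2-blade squares to minus the product of its generators' squares); cross terms between blades sharing an index anticommute and cancel. So B^2 = -36.
Answer: rotation, certificate B^2 = -36. Key observation: B^2 = -36 is a conjugation invariant, so its sign decides the class regardless of the surface form of B.


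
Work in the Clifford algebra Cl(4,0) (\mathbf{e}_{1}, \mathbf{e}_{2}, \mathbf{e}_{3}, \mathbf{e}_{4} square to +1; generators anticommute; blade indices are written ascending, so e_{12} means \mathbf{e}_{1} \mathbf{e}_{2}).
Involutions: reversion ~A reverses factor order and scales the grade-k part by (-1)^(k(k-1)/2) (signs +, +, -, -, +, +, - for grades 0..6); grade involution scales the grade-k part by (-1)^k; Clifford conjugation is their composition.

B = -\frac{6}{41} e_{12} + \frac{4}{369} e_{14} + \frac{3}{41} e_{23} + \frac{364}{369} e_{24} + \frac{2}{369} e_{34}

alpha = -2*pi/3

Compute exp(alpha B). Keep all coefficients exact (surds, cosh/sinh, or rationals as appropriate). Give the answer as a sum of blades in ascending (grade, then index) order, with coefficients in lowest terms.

B^2 term by term: the squares give (-\frac{6}{41})^2*(e_{12})^2 + (\frac{4}{369})^2*(e_{14})^2 + (\frac{3}{41})^2*(e_{23})^2 + (\frac{364}{369})^2*(e_{24})^2 + (\frac{2}{369})^2*(e_{34})^2 = \frac{36}{1681}*(-1) + \frac{16}{136161}*(-1) + \frac{9}{1681}*(-1) + \frac{132496}{136161}*(-1) + \frac{4}{136161}*(-1) = -1 (each basis 2-blade squares to minus the product of its generators' squares); cross terms between blades sharing an index anticommute and cancel; the commuting (index-disjoint) pairs give grade-4 terms 2*c*c'*(blade product), which cancel blade by blade — e_{1234}: -\frac{8}{5043} + \frac{8}{5043} = 0 — confirming B is simple. So B^2 = -1.
B^2 = -1 — B^2 < 0, so the exponential closes trigonometrically: l = 1, alpha*l = - \frac{2 \pi}{3}, so exp(alpha B) = cos(- \frac{2 \pi}{3}) + (sin(- \frac{2 \pi}{3})/1)*B = - \frac{1}{2} + (- \frac{\sqrt{3}}{2})*B.
Answer: - \frac{1}{2} + \frac{3 \sqrt{3}}{41} e_{12} - \frac{2 \sqrt{3}}{369} e_{14} - \frac{3 \sqrt{3}}{82} e_{23} - \frac{182 \sqrt{3}}{369} e_{24} - \frac{\sqrt{3}}{369} e_{34}


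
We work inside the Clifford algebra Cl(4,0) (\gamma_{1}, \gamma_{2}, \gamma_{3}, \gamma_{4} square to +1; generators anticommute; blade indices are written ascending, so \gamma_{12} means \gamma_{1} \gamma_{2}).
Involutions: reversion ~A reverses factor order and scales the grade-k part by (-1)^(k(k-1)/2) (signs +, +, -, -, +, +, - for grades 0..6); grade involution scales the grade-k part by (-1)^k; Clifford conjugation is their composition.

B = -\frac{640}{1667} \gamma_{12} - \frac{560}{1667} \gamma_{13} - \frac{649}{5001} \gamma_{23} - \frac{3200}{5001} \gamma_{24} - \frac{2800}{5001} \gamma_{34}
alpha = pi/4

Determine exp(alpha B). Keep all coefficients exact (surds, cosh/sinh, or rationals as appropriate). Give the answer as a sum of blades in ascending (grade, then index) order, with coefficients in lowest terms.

B^2 term by term: the squares give (-\frac{640}{1667})^2*(\gamma_{12})^2 + (-\frac{560}{1667})^2*(\gamma_{13})^2 + (-\frac{649}{5001})^2*(\gamma_{23})^2 + (-\frac{3200}{5001})^2*(\gamma_{24})^2 + (-\frac{2800}{5001})^2*(\gamma_{34})^2 = \frac{409600}{2778889}*(-1) + \frac{313600}{2778889}*(-1) + \frac{421201}{25010001}*(-1) + \frac{10240000}{25010001}*(-1) + \frac{7840000}{25010001}*(-1) = -1 (each basis 2-blade squares to minus the product of its generators' squares); cross terms between blades sharing an index anticommute and cancel; the commuting (index-disjoint) pairs give grade-4 terms 2*c*c'*(blade product), which cancel blade by blade — \gamma_{1234}: \frac{3584000}{8336667} - \frac{3584000}{8336667} = 0 — confirming B is simple. So B^2 = -1.
B^2 = -1 — B^2 < 0, so the exponential closes trigonometrically: l = 1, alpha*l = \frac{\pi}{4}, so exp(alpha B) = cos(\frac{\pi}{4}) + (sin(\frac{\pi}{4})/1)*B = \frac{\sqrt{2}}{2} + (\frac{\sqrt{2}}{2})*B.
Answer: \frac{\sqrt{2}}{2} - \frac{320 \sqrt{2}}{1667} \gamma_{12} - \frac{280 \sqrt{2}}{1667} \gamma_{13} - \frac{649 \sqrt{2}}{10002} \gamma_{23} - \frac{1600 \sqrt{2}}{5001} \gamma_{24} - \frac{1400 \sqrt{2}}{5001} \gamma_{34}


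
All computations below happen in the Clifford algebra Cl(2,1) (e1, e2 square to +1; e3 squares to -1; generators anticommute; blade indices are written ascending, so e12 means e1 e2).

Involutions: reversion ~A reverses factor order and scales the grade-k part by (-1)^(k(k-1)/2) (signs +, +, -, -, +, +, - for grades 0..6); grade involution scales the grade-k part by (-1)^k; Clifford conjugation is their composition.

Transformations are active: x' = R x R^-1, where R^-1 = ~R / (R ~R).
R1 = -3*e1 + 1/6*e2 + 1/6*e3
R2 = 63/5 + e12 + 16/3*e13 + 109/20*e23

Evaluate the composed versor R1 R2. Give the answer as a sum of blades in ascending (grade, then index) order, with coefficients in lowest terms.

Distribute over the terms of R1 (each basis-blade product reordered to ascending indices, repeated generators contracted through their squares):
(-3*e1) R2 = -189/5*e1 - 3*e2 - 16*e3 - 327/20*e123
(1/6*e2) R2 = -1/6*e1 + 21/10*e2 + 109/120*e3 - 8/9*e123
(1/6*e3) R2 = 8/9*e1 + 109/120*e2 + 21/10*e3 + 1/6*e123
Summing the partial products and collecting blades:
Answer: -3337/90*e1 + 1/120*e2 - 1559/120*e3 - 3073/180*e123


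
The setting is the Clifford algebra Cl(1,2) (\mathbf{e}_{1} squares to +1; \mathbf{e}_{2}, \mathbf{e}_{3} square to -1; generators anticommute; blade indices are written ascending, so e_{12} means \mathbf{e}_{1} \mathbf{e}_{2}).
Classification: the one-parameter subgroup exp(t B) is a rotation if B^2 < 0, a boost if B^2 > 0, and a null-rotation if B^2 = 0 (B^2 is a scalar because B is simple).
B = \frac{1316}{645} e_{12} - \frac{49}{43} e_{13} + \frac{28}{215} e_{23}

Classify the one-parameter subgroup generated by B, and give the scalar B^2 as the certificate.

B^2 term by term: the squares give (\frac{1316}{645})^2*(e_{12})^2 + (-\frac{49}{43})^2*(e_{13})^2 + (\frac{28}{215})^2*(e_{23})^2 = \frac{1731856}{416025}*(+1) + \frac{2401}{1849}*(+1) + \frac{784}{46225}*(-1) = \frac{49}{9} (each basis 2-blade squares to minus the product of its generators' squares); cross terms between blades sharing an index anticommute and cancel. So B^2 = \frac{49}{9}.
Answer: boost, certificate B^2 = \frac{49}{9}. The scalar \frac{49}{9} is the complete invariant here: its sign names the subgroup type.


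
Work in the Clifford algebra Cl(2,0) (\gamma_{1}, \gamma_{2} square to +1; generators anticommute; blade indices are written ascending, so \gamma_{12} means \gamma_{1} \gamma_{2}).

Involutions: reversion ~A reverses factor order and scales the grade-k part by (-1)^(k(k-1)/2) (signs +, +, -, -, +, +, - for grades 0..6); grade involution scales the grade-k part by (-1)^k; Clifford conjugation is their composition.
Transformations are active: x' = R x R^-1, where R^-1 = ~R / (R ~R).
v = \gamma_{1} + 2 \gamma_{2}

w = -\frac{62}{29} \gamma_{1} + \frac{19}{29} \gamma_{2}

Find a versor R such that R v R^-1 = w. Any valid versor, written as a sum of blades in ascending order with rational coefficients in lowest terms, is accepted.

Sketch: the shared square 5 makes R = v + w = -\frac{33}{29} \gamma_{1} + \frac{77}{29} \gamma_{2} the natural versor; its sandwich fixes that direction, negates (v - w)/2, and sends v to w.
Answer: -\frac{33}{29} \gamma_{1} + \frac{77}{29} \gamma_{2}


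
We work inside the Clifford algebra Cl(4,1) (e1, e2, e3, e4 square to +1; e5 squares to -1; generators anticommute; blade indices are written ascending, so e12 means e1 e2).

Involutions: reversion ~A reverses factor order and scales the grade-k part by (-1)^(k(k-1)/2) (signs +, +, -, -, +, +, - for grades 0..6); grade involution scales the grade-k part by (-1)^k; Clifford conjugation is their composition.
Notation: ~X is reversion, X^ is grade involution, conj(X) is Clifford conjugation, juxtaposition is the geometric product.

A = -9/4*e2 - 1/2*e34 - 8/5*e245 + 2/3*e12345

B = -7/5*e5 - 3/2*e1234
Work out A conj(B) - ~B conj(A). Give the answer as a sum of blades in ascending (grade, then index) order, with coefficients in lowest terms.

first term: -e5 - 3/4*e12 + 56/25*e24 - 63/20*e25 - 27/8*e134 + 12/5*e135 - 7/10*e345 - 14/15*e1234
second term: e5 + 3/4*e12 - 56/25*e24 + 63/20*e25 - 27/8*e134 + 12/5*e135 - 7/10*e345 - 14/15*e1234
Answer: -2*e5 - 3/2*e12 + 112/25*e24 - 63/10*e25


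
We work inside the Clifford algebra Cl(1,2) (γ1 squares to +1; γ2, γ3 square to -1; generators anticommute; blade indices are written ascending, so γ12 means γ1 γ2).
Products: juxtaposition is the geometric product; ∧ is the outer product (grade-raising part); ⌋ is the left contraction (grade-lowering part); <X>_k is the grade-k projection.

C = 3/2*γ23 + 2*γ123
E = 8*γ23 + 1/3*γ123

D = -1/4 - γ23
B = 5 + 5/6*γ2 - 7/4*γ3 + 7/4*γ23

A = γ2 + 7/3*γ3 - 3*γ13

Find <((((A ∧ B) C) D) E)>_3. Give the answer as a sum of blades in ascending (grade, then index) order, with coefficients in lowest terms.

step 1: 5*γ2 + 35/3*γ3 - 15*γ13 - 133/36*γ23 + 5/2*γ123
step 2: 13/24 + 131/36*γ1 + 95/2*γ2 - 15/2*γ3 - 275/6*γ12 + 10*γ13
step 3: -13/96 - 131/144*γ1 - 35/8*γ2 + 395/8*γ3 + 35/24*γ12 - 145/3*γ13 - 13/24*γ23 - 131/36*γ123
step 4: 599/108 + 703/24*γ1 + 3700/9*γ2 + 2555/72*γ3 - 3225/8*γ12 - 105/8*γ13 - 599/432*γ23 - 703/96*γ123
step 5: -703/96*γ123
Answer: -703/96*γ123


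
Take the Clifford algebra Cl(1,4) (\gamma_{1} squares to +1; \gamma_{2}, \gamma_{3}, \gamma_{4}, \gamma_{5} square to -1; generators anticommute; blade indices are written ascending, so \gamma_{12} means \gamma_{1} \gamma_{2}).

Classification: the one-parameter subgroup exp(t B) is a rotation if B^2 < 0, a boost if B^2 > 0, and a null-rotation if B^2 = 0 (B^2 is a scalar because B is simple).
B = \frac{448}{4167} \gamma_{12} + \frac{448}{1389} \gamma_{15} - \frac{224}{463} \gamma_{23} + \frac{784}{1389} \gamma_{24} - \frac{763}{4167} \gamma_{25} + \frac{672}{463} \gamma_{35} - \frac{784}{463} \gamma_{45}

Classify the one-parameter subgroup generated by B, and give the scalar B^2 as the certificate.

B^2 term by term: the squares give (\frac{448}{4167})^2*(\gamma_{12})^2 + (\frac{448}{1389})^2*(\gamma_{15})^2 + (-\frac{224}{463})^2*(\gamma_{23})^2 + (\frac{784}{1389})^2*(\gamma_{24})^2 + (-\frac{763}{4167})^2*(\gamma_{25})^2 + (\frac{672}{463})^2*(\gamma_{35})^2 + (-\frac{784}{463})^2*(\gamma_{45})^2 = \frac{200704}{17363889}*(+1) + \frac{200704}{1929321}*(+1) + \frac{50176}{214369}*(-1) + \frac{614656}{1929321}*(-1) + \frac{582169}{17363889}*(-1) + \frac{451584}{214369}*(-1) + \frac{614656}{214369}*(-1) = -\frac{49}{9} (each basis 2-blade squares to minus the product of its generators' squares); cross terms between blades sharing an index anticommute and cancel; the commuting (index-disjoint) pairs give grade-4 terms 2*c*c'*(blade product), which cancel blade by blade — \gamma_{1235}: \frac{200704}{643107} - \frac{200704}{643107} = 0; \gamma_{1245}: -\frac{702464}{1929321} + \frac{702464}{1929321} = 0; \gamma_{2345}: \frac{351232}{214369} - \frac{351232}{214369} = 0 — confirming B is simple. So B^2 = -\frac{49}{9}.
Answer: rotation, certificate B^2 = -\frac{49}{9}. Certificate logic: -\frac{49}{9} is a conjugation-invariant scalar, so its sign fixes rotation versus boost versus null-rotation outright.


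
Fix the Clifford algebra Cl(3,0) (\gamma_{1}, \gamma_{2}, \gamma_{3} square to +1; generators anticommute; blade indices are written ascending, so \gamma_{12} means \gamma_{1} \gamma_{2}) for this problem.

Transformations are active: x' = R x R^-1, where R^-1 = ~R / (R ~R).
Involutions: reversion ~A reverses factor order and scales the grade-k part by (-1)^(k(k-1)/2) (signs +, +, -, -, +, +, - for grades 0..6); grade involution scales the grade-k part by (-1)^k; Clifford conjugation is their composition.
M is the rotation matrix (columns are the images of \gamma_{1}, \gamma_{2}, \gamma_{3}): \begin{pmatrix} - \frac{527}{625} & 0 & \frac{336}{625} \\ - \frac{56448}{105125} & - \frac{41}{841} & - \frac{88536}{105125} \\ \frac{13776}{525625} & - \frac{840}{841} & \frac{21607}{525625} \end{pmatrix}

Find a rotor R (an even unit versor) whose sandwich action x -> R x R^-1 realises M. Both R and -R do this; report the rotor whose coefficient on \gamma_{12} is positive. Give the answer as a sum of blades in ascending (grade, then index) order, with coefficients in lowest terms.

Method: write R = a + b12*\gamma_{12} + b13*\gamma_{13} + b23*\gamma_{23} with a^2 + b12^2 + b13^2 + b23^2 = 1 (so R^-1 = ~R). Expanding the columns R e_j ~R gives tr M = 4a^2 - 1 and, from the antisymmetric part, M21 - M12 = -4a*b12, M13 - M31 = 4a*b13, M32 - M23 = -4a*b23.
Here tr M = -\frac{17889}{21025}, so a^2 = (1 + tr M)/4 = \frac{784}{21025} and a = ±\frac{28}{145}. Taking a = \frac{28}{145}: M21 - M12 = -\frac{56448}{105125}, M13 - M31 = \frac{10752}{21025}, M32 - M23 = -\frac{16464}{105125}, giving b12 = \frac{504}{725}, b13 = \frac{96}{145}, b23 = \frac{147}{725}, i.e. R = \frac{28}{145} + \frac{504}{725} \gamma_{12} + \frac{96}{145} \gamma_{13} + \frac{147}{725} \gamma_{23}.
Its \gamma_{12} coefficient is already positive.
Answer: \frac{28}{145} + \frac{504}{725} \gamma_{12} + \frac{96}{145} \gamma_{13} + \frac{147}{725} \gamma_{23}. Uniqueness: Spin(3) -> SO(3) maps R and -R to the same rotation of trace -\frac{17889}{21025}; fixing the sign of the \gamma_{12} coefficient removes the ambiguity.


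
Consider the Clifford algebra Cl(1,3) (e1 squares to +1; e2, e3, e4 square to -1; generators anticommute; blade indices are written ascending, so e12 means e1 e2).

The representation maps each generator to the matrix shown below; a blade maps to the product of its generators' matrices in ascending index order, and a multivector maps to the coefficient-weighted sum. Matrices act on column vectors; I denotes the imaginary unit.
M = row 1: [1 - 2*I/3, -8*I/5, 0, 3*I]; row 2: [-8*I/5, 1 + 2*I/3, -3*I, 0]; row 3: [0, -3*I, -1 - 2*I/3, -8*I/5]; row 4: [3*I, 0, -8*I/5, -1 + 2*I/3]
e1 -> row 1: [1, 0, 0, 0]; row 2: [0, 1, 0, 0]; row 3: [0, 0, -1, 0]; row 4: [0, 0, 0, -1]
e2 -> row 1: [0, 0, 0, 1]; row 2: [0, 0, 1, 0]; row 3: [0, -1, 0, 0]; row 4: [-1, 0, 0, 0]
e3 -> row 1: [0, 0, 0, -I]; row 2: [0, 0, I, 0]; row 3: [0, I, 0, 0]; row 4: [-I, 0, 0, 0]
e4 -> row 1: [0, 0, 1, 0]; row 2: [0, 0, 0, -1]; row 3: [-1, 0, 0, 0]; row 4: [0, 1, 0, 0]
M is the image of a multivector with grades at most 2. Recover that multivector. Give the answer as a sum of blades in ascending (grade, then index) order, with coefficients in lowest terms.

Method: the blade images are trace-orthogonal — tr(rho(e_A) rho(e_B)^-1) = 4 if A = B and 0 otherwise — and rho(e_A)^-1 = (e_A)^2 * rho(e_A) with (e_A)^2 = +1 or -1, so the coefficient of e_A in the preimage is (e_A)^2 * tr(M rho(e_A))/4.
Nonzero projections over blades of grade <= 2: e1: (e1)^2 = +1, tr(M rho(e1)) = 4, coefficient 1; e3: (e3)^2 = -1, tr(M rho(e3)) = 12, coefficient -3; e23: (e23)^2 = -1, tr(M rho(e23)) = -8/3, coefficient 2/3; e34: (e34)^2 = -1, tr(M rho(e34)) = -32/5, coefficient 8/5. Every other blade of grade <= 2 projects to 0.
Answer: e1 - 3*e3 + 2/3*e23 + 8/5*e34


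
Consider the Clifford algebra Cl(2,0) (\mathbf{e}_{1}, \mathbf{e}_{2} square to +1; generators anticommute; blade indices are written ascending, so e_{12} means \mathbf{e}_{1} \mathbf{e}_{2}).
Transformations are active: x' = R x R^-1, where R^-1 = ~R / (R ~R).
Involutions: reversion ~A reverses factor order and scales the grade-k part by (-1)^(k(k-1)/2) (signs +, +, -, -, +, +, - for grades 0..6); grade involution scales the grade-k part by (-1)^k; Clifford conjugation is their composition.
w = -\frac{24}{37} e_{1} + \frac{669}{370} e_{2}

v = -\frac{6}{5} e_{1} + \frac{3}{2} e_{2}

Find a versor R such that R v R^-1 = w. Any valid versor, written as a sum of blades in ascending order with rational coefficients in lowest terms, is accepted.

Construction: equal norms (both \frac{369}{100}) license R = v + w = -\frac{342}{185} e_{1} + \frac{612}{185} e_{2} — nothing changes along that direction, while (v - w)/2 changes sign, so v maps onto w.
Answer: -\frac{342}{185} e_{1} + \frac{612}{185} e_{2}


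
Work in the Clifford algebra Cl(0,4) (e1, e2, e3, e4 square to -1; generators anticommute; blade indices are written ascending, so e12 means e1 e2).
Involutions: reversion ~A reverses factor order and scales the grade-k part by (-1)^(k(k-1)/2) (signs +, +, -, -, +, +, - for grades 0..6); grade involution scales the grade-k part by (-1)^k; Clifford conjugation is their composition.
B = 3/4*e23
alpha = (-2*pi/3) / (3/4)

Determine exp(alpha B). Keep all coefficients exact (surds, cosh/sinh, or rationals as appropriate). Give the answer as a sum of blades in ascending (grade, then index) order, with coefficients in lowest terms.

B^2 = (3/4)^2*(e23)^2 = 9/16*(-1) = -9/16 (a basis 2-blade squares to minus the product of its generators' squares).
B^2 = -9/16 — since the square is negative, the closed form is circular: l = 3/4, alpha*l = -2*pi/3, so exp(alpha B) = cos(-2*pi/3) + (sin(-2*pi/3)/(3/4))*B = -1/2 + (-2*sqrt(3)/3)*B.
Answer: -1/2 - sqrt(3)/2*e23
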